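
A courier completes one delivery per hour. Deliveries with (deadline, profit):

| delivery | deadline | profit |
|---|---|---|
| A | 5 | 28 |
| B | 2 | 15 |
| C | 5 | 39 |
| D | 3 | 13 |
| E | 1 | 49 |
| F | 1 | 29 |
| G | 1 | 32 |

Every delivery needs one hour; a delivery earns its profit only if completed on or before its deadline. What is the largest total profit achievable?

Sort by profit descending; place each in the latest free slot ≤ its deadline.
Profit order: E=49 C=39 G=32 F=29 A=28 B=15 D=13
Assign: E→slot 1, C→slot 5, G skipped, F skipped, A→slot 4, B→slot 2, D→slot 3.
Slots: [1:E] [2:B] [3:D] [4:A] [5:C]
Profit = 49 + 15 + 13 + 28 + 39 = 144

144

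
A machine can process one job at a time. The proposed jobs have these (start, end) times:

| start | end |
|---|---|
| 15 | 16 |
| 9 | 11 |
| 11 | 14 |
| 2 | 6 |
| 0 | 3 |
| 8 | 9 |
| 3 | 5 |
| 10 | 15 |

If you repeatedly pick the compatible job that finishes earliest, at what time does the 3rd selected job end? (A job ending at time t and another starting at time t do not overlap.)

Sorted by end: (0,3)  (3,5)  (2,6)  (8,9)  (9,11)  (11,14)  (10,15)  (15,16)
take (0,3); take (3,5); take (8,9); take (9,11); take (11,14); take (15,16).
Selected: (0,3) (3,5) (8,9) (9,11) (11,14) (15,16)

9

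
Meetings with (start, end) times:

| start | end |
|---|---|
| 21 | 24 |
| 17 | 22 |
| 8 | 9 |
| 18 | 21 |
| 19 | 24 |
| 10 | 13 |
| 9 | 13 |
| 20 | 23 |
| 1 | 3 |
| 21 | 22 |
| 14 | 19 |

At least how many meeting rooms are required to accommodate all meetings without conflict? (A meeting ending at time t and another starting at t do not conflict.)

5

The answer is the maximum number of intervals overlapping at any instant.
starts: [1, 8, 9, 10, 14, 17, 18, 19, 20, 21, 21]
ends:   [3, 9, 13, 13, 19, 21, 22, 22, 23, 24, 24]
s1→1 e3→0 s8→1 e9→0 s9→1 s10→2 e13→1 e13→0 s14→1 s17→2 s18→3 e19→2 s19→3 s20→4 e21→3 s21→4 s21→5  — peak 5.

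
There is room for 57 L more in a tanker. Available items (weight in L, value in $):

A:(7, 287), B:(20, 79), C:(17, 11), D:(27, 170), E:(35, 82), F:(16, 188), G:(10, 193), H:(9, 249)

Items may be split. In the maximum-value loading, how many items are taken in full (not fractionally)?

4

Sort by value per unit weight and fill in that order.
Ratios (sorted): A 41.00, H 27.67, G 19.30, F 11.75, D 6.30, B 3.95, E 2.34, C 0.65
take A (7 @ 287); take H (9 @ 249); take G (10 @ 193); take F (16 @ 188); take 15/27 of D → 94.44. Capacity used 57/57.
4 item(s) taken whole; one partial (take 15/27 of D).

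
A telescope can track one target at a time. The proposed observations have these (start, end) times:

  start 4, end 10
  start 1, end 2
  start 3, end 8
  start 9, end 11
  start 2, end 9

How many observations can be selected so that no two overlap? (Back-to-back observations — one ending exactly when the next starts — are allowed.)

3

By end time: (1,2), (3,8), (2,9), (4,10), (9,11).
Pick (1,2); next start ≥ 2 → (3,8); next start ≥ 8 → (9,11).
Selected 3 observations.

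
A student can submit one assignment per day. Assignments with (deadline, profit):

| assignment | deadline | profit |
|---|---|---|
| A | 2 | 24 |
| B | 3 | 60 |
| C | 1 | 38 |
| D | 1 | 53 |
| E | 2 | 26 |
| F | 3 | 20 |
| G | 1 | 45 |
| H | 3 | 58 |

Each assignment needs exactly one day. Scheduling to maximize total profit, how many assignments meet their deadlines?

Take jobs in profit order; each goes to the latest open slot no later than its deadline.
By profit: B(d3,60), H(d3,58), D(d1,53), G(d1,45), C(d1,38), E(d2,26), A(d2,24), F(d3,20)
B→slot 3; H→slot 2; D→slot 1; G skipped; C skipped; E skipped; A skipped; F skipped.
3 of 8 scheduled.

3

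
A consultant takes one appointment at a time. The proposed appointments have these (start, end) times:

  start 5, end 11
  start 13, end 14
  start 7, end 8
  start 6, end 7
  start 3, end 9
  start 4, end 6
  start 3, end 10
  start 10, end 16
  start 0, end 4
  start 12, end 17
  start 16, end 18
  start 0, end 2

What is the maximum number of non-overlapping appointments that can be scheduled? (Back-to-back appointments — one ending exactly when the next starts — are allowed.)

6

Sorted by end: (0,2)  (0,4)  (4,6)  (6,7)  (7,8)  (3,9)  (3,10)  (5,11)  (13,14)  (10,16)  (12,17)  (16,18)
take (0,2); skip (0,4); take (4,6); take (6,7); take (7,8); skip (3,9); skip (5,11); take (13,14); take (16,18).
Selected 6 appointments.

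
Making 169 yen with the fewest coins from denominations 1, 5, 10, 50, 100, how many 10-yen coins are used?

1

169 = 1×100 + 1×50 + 1×10 + 1×5 + 4×1
Count of 10: 1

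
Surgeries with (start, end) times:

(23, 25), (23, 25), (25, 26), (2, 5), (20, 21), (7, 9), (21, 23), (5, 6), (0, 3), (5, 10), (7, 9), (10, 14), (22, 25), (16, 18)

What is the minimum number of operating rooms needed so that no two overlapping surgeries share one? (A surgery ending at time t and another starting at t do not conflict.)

starts: [0, 2, 5, 5, 7, 7, 10, 16, 20, 21, 22, 23, 23, 25]
ends:   [3, 5, 6, 9, 9, 10, 14, 18, 21, 23, 25, 25, 25, 26]
s0→1 s2→2 e3→1 e5→0 s5→1 s5→2 e6→1 s7→2 s7→3  — peak 3.

3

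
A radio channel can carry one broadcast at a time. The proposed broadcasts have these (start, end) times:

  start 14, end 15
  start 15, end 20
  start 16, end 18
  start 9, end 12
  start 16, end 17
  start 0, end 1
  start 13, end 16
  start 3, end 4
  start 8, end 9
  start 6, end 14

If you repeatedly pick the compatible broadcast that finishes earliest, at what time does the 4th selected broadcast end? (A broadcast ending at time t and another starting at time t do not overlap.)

Greedy by earliest finish: after sorting by end time, pick each interval compatible with the last pick.
Sorted by end: (0,1)  (3,4)  (8,9)  (9,12)  (6,14)  (14,15)  (13,16)  (16,17)  (16,18)  (15,20)
take (0,1); take (3,4); take (8,9); take (9,12); take (14,15); skip (13,16); take (16,17).
Selected: (0,1) (3,4) (8,9) (9,12) (14,15) (16,17)

12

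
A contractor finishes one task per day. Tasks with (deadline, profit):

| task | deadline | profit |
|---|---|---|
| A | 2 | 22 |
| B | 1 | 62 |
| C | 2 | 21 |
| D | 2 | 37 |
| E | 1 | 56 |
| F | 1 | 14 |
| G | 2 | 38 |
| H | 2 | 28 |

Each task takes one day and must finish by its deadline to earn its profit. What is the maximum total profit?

100

Sort by profit descending; place each in the latest free slot ≤ its deadline.
By profit: B(d1,62), E(d1,56), G(d2,38), D(d2,37), H(d2,28), A(d2,22), C(d2,21), F(d1,14)
B→slot 1; E skipped; G→slot 2; D skipped; H skipped; A skipped; C skipped; F skipped.
Profit = 62 + 38 = 100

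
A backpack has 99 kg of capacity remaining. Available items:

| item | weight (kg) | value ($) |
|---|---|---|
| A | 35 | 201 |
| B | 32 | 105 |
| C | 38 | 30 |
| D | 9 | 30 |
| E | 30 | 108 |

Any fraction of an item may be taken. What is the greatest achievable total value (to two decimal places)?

421.03

Order: A (201/35=5.74) > E (108/30=3.60) > D (30/9=3.33) > B (105/32=3.28) > C (30/38=0.79)
Fill: take A (35 @ 201) → take E (30 @ 108) → take D (9 @ 30) → take 25/32 of B → 82.03; 99/99 used.
Total value = 421.03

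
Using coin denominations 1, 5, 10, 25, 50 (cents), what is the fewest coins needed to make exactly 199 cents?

10

199 − 3×50→49 − 1×25→24 − 2×10→4 − 4×1→0
Total coins = 3 + 1 + 2 + 4 = 10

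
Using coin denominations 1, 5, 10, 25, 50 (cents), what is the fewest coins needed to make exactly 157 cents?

6

Use the largest denomination that fits, subtract, and repeat.
157 = 3×50 + 1×5 + 2×1
Total coins = 3 + 1 + 2 = 6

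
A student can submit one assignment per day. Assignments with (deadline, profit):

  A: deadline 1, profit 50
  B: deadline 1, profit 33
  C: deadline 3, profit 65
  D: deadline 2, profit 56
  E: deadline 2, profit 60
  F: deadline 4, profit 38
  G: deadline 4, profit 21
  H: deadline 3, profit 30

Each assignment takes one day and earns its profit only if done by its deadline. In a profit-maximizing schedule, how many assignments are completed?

4

By profit: C(d3,65), E(d2,60), D(d2,56), A(d1,50), F(d4,38), B(d1,33), H(d3,30), G(d4,21)
C→slot 3; E→slot 2; D→slot 1; A skipped; F→slot 4; B skipped; H skipped; G skipped.
4 of 8 scheduled.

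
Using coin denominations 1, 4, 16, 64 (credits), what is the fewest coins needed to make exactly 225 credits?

Greedy: take as many of the largest coin as possible, then repeat with the remainder.
225 − 3×64→33 − 2×16→1 − 1×1→0
Total coins = 3 + 2 + 1 = 6

6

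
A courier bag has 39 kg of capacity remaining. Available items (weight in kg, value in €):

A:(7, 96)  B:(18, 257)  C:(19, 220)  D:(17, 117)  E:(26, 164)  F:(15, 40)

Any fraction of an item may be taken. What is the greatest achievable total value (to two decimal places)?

515.11

Sort by value per unit weight and fill in that order.
Order: B (257/18=14.28) > A (96/7=13.71) > C (220/19=11.58) > D (117/17=6.88) > E (164/26=6.31) > F (40/15=2.67)
Fill: take B (18 @ 257) → take A (7 @ 96) → take 14/19 of C → 162.11; 39/39 used.
Total value = 515.11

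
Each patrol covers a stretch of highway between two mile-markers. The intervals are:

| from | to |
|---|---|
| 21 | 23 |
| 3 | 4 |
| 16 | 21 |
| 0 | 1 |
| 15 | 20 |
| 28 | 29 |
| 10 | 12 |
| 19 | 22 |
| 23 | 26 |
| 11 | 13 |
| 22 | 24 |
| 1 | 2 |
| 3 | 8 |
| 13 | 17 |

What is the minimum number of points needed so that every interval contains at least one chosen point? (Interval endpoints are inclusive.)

7

Sorted: [0,1] [1,2] [3,4] [3,8] [10,12] [11,13] [13,17] [15,20] [16,21] [19,22] [21,23] [22,24] [23,26] [28,29]
{[0,1],[1,2]} hit by 1; {[3,4],[3,8]} hit by 4; {[10,12],[11,13]} hit by 12; {[13,17],[15,20],[16,21]} hit by 17; {[19,22],[21,23],[22,24]} hit by 22; {[23,26]} hit by 26; {[28,29]} hit by 29.
Points: 1, 4, 12, 17, 22, 26, 29 (7 total).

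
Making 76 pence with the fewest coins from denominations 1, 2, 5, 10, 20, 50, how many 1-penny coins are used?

1

Use the largest denomination that fits, subtract, and repeat.
76 = 1×50 + 1×20 + 1×5 + 1×1
Count of 1: 1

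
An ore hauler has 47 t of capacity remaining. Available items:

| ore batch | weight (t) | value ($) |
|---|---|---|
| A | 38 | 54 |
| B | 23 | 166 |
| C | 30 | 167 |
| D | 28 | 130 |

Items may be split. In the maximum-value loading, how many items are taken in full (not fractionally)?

Sort by value per unit weight and fill in that order.
Order: B (166/23=7.22) > C (167/30=5.57) > D (130/28=4.64) > A (54/38=1.42)
Fill: take B (23 @ 166) → take 24/30 of C → 133.60; 47/47 used.
1 item(s) taken whole; one partial (take 24/30 of C).

1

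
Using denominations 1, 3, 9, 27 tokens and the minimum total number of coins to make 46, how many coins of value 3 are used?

46 − 1×27→19 − 2×9→1 − 1×1→0
Count of 3: 0

0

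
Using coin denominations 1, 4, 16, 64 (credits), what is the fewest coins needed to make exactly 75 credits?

75 = 1×64 + 2×4 + 3×1
Total coins = 1 + 2 + 3 = 6

6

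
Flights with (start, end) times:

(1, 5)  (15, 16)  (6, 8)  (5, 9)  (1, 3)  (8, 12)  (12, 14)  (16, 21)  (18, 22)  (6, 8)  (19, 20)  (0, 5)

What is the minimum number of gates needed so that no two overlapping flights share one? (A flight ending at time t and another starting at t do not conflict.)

starts: [0, 1, 1, 5, 6, 6, 8, 12, 15, 16, 18, 19]
ends:   [3, 5, 5, 8, 8, 9, 12, 14, 16, 20, 21, 22]
s0→1 s1→2 s1→3  — peak 3.

3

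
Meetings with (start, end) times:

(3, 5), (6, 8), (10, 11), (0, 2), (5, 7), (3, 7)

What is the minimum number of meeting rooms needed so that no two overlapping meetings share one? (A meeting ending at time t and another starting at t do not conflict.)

The answer is the maximum number of intervals overlapping at any instant.
starts: [0, 3, 3, 5, 6, 10]
ends:   [2, 5, 7, 7, 8, 11]
s0→1 e2→0 s3→1 s3→2 e5→1 s5→2 s6→3  — peak 3.

3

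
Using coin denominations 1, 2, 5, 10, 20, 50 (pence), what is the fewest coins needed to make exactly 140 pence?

140 = 2×50 + 2×20
Total coins = 2 + 2 = 4

4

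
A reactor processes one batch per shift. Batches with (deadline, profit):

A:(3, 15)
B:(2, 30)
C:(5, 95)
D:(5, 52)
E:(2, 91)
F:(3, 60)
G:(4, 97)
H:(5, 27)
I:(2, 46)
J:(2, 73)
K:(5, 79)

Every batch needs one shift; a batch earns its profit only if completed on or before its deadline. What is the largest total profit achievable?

Profit order: G=97 C=95 E=91 K=79 J=73 F=60 D=52 I=46 B=30 H=27 A=15
Assign: G→slot 4, C→slot 5, E→slot 2, K→slot 3, J→slot 1, F skipped, D skipped, I skipped, B skipped, H skipped, A skipped.
Slots: [1:J] [2:E] [3:K] [4:G] [5:C]
Profit = 73 + 91 + 79 + 97 + 95 = 435

435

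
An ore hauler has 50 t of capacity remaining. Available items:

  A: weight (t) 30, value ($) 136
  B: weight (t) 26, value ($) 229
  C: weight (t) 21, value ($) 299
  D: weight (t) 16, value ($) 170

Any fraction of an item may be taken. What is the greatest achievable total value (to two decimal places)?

583.50

Order: C (299/21=14.24) > D (170/16=10.62) > B (229/26=8.81) > A (136/30=4.53)
Fill: take C (21 @ 299) → take D (16 @ 170) → take 13/26 of B → 114.50; 50/50 used.
Total value = 583.50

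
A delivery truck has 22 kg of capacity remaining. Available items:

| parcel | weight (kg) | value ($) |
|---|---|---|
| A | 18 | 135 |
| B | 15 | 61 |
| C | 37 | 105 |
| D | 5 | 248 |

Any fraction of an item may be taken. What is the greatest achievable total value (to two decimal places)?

375.50

Ratios (sorted): D 49.60, A 7.50, B 4.07, C 2.84
take D (5 @ 248); take 17/18 of A → 127.50. Capacity used 22/22.
Total value = 375.50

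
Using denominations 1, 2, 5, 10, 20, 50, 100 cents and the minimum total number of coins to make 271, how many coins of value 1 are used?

1

Use the largest denomination that fits, subtract, and repeat.
271 − 2×100→71 − 1×50→21 − 1×20→1 − 1×1→0
Count of 1: 1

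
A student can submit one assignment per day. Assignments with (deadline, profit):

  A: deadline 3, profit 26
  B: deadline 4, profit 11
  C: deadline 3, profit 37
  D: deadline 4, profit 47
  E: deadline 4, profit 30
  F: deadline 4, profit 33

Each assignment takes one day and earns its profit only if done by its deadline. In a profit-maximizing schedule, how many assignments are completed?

4

Take jobs in profit order; each goes to the latest open slot no later than its deadline.
By profit: D(d4,47), C(d3,37), F(d4,33), E(d4,30), A(d3,26), B(d4,11)
D→slot 4; C→slot 3; F→slot 2; E→slot 1; A skipped; B skipped.
4 of 6 scheduled.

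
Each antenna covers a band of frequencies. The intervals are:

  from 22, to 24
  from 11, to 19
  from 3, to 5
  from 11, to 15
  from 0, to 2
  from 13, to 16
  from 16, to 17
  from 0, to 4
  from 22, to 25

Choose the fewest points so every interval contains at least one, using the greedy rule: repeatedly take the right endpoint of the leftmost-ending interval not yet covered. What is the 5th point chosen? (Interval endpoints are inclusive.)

24

Sort by right endpoint; whenever an interval is uncovered, place a point at its right end.
Sorted: [0,2] [0,4] [3,5] [11,15] [13,16] [16,17] [11,19] [22,24] [22,25]
{[0,2],[0,4]} hit by 2; {[3,5]} hit by 5; {[11,15],[13,16]} hit by 15; {[16,17],[11,19]} hit by 17; {[22,24],[22,25]} hit by 24.
Points: 2, 5, 15, 17, 24 (5 total).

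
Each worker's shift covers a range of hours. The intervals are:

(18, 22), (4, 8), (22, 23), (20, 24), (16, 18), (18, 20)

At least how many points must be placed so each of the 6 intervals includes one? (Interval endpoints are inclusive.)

3

By right end: [4,8]  [16,18]  [18,20]  [18,22]  [22,23]  [20,24]
[4,8] uncovered → point at 8; [16,18] uncovered → point at 18; [22,23] uncovered → point at 23.
Points: 8, 18, 23 (3 total).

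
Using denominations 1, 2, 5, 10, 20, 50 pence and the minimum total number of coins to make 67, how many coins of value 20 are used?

0

Greedy: take as many of the largest coin as possible, then repeat with the remainder.
67 − 1×50→17 − 1×10→7 − 1×5→2 − 1×2→0
Count of 20: 0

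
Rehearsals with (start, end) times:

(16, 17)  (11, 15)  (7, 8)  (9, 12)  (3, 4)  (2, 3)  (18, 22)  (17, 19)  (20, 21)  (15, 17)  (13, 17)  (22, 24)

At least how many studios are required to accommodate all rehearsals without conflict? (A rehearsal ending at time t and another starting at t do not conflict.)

3

The answer is the maximum number of intervals overlapping at any instant.
Events (time:±→running): 2:+→1 3:-→0 3:+→1 4:-→0 7:+→1 8:-→0 9:+→1 11:+→2 12:-→1 13:+→2 15:-→1 15:+→2 16:+→3 … peak 3.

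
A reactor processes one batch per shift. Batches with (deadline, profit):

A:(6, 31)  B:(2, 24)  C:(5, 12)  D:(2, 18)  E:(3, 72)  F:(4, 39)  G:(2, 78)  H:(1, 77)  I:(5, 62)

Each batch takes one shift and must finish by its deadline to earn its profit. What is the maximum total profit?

By profit: G(d2,78), H(d1,77), E(d3,72), I(d5,62), F(d4,39), A(d6,31), B(d2,24), D(d2,18), C(d5,12)
G→slot 2; H→slot 1; E→slot 3; I→slot 5; F→slot 4; A→slot 6; B skipped; D skipped; C skipped.
Profit = 77 + 78 + 72 + 39 + 62 + 31 = 359

359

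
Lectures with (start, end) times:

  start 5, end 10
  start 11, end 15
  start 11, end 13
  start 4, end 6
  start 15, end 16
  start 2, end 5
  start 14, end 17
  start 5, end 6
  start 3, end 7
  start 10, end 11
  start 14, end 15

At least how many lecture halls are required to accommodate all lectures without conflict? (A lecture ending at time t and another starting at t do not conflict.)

Events (time:±→running): 2:+→1 3:+→2 4:+→3 5:-→2 5:+→3 5:+→4 … peak 4.

4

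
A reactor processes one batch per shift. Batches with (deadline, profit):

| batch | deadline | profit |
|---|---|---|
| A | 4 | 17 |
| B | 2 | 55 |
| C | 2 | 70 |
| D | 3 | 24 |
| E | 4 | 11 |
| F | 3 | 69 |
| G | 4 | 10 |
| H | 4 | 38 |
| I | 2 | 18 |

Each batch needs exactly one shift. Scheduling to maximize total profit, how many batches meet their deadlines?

Take jobs in profit order; each goes to the latest open slot no later than its deadline.
Profit order: C=70 F=69 B=55 H=38 D=24 I=18 A=17 E=11 G=10
Assign: C→slot 2, F→slot 3, B→slot 1, H→slot 4, D skipped, I skipped, A skipped, E skipped, G skipped.
Slots: [1:B] [2:C] [3:F] [4:H]
4 of 9 scheduled.

4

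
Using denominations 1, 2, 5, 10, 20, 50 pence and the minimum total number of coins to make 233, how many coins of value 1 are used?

1

Use the largest denomination that fits, subtract, and repeat.
233 = 4×50 + 1×20 + 1×10 + 1×2 + 1×1
Count of 1: 1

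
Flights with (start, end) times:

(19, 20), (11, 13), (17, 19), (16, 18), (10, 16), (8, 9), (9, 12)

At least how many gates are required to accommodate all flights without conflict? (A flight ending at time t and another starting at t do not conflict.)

3

Events (time:±→running): 8:+→1 9:-→0 9:+→1 10:+→2 11:+→3 … peak 3.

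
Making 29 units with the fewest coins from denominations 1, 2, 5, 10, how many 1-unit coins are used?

0

Use the largest denomination that fits, subtract, and repeat.
29 − 2×10→9 − 1×5→4 − 2×2→0
Count of 1: 0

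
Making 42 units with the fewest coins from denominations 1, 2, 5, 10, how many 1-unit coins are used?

0

42 − 4×10→2 − 1×2→0
Count of 1: 0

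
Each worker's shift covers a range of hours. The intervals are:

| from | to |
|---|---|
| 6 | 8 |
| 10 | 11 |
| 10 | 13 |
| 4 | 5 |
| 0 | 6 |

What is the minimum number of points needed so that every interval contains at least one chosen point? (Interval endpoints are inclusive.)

Sort by right endpoint; whenever an interval is uncovered, place a point at its right end.
By right end: [4,5]  [0,6]  [6,8]  [10,11]  [10,13]
[4,5] uncovered → point at 5; [6,8] uncovered → point at 8; [10,11] uncovered → point at 11.
Points: 5, 8, 11 (3 total).

3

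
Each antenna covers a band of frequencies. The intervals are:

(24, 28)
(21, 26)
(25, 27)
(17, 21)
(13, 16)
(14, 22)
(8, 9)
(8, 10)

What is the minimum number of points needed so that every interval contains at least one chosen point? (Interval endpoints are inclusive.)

4

Process intervals by earliest right end; each time one isn't hit yet, stab at its right endpoint.
By right end: [8,9]  [8,10]  [13,16]  [17,21]  [14,22]  [21,26]  [25,27]  [24,28]
[8,9] uncovered → point at 9; [13,16] uncovered → point at 16; [17,21] uncovered → point at 21; [25,27] uncovered → point at 27.
Points: 9, 16, 21, 27 (4 total).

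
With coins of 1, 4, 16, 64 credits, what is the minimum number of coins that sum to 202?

Use the largest denomination that fits, subtract, and repeat.
202 − 3×64→10 − 2×4→2 − 2×1→0
Total coins = 3 + 2 + 2 = 7

7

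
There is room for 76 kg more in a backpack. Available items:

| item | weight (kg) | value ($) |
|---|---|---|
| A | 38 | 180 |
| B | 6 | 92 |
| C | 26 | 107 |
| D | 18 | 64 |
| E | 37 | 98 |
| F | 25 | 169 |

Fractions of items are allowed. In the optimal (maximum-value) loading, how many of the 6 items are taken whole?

Greedy by value/weight ratio, highest first.
Ratios (sorted): B 15.33, F 6.76, A 4.74, C 4.12, D 3.56, E 2.65
take B (6 @ 92); take F (25 @ 169); take A (38 @ 180); take 7/26 of C → 28.81. Capacity used 76/76.
3 item(s) taken whole; one partial (take 7/26 of C).

3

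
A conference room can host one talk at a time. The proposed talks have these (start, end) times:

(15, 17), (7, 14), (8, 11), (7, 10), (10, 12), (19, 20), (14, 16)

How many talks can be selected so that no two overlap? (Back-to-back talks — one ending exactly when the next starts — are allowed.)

4

Greedy by earliest finish: after sorting by end time, pick each interval compatible with the last pick.
By end time: (7,10), (8,11), (10,12), (7,14), (14,16), (15,17), (19,20).
Pick (7,10); next start ≥ 10 → (10,12); next start ≥ 12 → (14,16); next start ≥ 16 → (19,20).
Selected 4 talks.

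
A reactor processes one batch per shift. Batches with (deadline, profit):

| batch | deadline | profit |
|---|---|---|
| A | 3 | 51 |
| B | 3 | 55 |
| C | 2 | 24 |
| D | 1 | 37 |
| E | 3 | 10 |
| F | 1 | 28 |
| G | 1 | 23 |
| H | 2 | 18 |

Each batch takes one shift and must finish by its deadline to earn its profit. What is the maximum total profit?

Take jobs in profit order; each goes to the latest open slot no later than its deadline.
Profit order: B=55 A=51 D=37 F=28 C=24 G=23 H=18 E=10
Assign: B→slot 3, A→slot 2, D→slot 1, F skipped, C skipped, G skipped, H skipped, E skipped.
Slots: [1:D] [2:A] [3:B]
Profit = 37 + 51 + 55 = 143

143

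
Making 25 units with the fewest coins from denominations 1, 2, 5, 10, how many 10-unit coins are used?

25 = 2×10 + 1×5
Count of 10: 2

2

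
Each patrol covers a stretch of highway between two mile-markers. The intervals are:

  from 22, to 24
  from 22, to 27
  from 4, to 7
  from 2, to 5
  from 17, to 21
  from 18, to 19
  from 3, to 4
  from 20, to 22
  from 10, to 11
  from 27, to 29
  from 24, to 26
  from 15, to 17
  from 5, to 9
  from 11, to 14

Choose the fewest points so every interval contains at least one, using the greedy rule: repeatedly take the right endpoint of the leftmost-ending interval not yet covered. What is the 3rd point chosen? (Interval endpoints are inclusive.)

By right end: [3,4]  [2,5]  [4,7]  [5,9]  [10,11]  [11,14]  [15,17]  [18,19]  [17,21]  [20,22]  [22,24]  [24,26]  [22,27]  [27,29]
[3,4] uncovered → point at 4; [5,9] uncovered → point at 9; [10,11] uncovered → point at 11; [15,17] uncovered → point at 17; [18,19] uncovered → point at 19; [20,22] uncovered → point at 22; [24,26] uncovered → point at 26; [27,29] uncovered → point at 29.
Points: 4, 9, 11, 17, 19, 22, 26, 29 (8 total).

11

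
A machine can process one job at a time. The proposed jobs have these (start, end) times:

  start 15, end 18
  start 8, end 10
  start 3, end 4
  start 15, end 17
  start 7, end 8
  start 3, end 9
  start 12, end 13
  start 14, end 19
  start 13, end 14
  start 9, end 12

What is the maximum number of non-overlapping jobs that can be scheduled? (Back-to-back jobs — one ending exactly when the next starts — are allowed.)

By end time: (3,4), (7,8), (3,9), (8,10), (9,12), (12,13), (13,14), (15,17), (15,18), (14,19).
Pick (3,4); next start ≥ 4 → (7,8); next start ≥ 8 → (8,10); next start ≥ 10 → (12,13); next start ≥ 13 → (13,14); next start ≥ 14 → (15,17).
Selected 6 jobs.

6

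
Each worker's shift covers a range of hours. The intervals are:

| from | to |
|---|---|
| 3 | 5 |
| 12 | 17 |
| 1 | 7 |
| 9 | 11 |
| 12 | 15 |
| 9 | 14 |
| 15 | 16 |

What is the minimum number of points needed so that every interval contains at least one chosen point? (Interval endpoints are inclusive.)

3

Sort by right endpoint; whenever an interval is uncovered, place a point at its right end.
Sorted: [3,5] [1,7] [9,11] [9,14] [12,15] [15,16] [12,17]
{[3,5],[1,7]} hit by 5; {[9,11],[9,14]} hit by 11; {[12,15],[15,16],[12,17]} hit by 15.
Points: 5, 11, 15 (3 total).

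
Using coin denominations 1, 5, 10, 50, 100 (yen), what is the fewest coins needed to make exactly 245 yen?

Greedy: take as many of the largest coin as possible, then repeat with the remainder.
245 = 2×100 + 4×10 + 1×5
Total coins = 2 + 4 + 1 = 7

7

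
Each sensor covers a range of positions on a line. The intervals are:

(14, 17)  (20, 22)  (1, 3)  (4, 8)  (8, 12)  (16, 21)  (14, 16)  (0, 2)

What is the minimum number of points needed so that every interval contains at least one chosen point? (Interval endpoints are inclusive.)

Process intervals by earliest right end; each time one isn't hit yet, stab at its right endpoint.
Sorted: [0,2] [1,3] [4,8] [8,12] [14,16] [14,17] [16,21] [20,22]
{[0,2],[1,3]} hit by 2; {[4,8],[8,12]} hit by 8; {[14,16],[14,17],[16,21]} hit by 16; {[20,22]} hit by 22.
Points: 2, 8, 16, 22 (4 total).

4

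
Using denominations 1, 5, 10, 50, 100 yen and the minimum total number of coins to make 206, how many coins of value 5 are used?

Use the largest denomination that fits, subtract, and repeat.
206 = 2×100 + 1×5 + 1×1
Count of 5: 1

1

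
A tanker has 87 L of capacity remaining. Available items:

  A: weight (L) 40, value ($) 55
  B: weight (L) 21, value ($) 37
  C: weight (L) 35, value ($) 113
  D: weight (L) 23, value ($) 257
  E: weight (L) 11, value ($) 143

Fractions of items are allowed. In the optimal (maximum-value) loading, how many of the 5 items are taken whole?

Sort by value per unit weight and fill in that order.
Order: E (143/11=13.00) > D (257/23=11.17) > C (113/35=3.23) > B (37/21=1.76) > A (55/40=1.38)
Fill: take E (11 @ 143) → take D (23 @ 257) → take C (35 @ 113) → take 18/21 of B → 31.71; 87/87 used.
3 item(s) taken whole; one partial (take 18/21 of B).

3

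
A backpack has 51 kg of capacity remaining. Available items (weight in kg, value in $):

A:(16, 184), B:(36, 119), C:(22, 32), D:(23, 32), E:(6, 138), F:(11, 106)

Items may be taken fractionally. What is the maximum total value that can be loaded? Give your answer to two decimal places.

Order: E (138/6=23.00) > A (184/16=11.50) > F (106/11=9.64) > B (119/36=3.31) > C (32/22=1.45) > D (32/23=1.39)
Fill: take E (6 @ 138) → take A (16 @ 184) → take F (11 @ 106) → take 18/36 of B → 59.50; 51/51 used.
Total value = 487.50

487.50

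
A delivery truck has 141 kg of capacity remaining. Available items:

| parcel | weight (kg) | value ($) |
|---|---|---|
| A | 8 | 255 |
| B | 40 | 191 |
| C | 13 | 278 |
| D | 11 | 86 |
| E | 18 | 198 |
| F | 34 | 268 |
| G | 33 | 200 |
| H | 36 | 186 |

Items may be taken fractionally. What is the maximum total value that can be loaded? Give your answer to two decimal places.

Order: A (255/8=31.88) > C (278/13=21.38) > E (198/18=11.00) > F (268/34=7.88) > D (86/11=7.82) > G (200/33=6.06) > H (186/36=5.17) > B (191/40=4.78)
Fill: take A (8 @ 255) → take C (13 @ 278) → take E (18 @ 198) → take F (34 @ 268) → take D (11 @ 86) → take G (33 @ 200) → take 24/36 of H → 124.00; 141/141 used.
Total value = 1409.00

1409.00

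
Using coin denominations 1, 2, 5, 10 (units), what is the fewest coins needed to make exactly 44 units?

44 = 4×10 + 2×2
Total coins = 4 + 2 = 6

6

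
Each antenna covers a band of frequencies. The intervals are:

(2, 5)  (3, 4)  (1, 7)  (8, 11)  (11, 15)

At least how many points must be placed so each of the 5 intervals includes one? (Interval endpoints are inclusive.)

Sort by right endpoint; whenever an interval is uncovered, place a point at its right end.
By right end: [3,4]  [2,5]  [1,7]  [8,11]  [11,15]
[3,4] uncovered → point at 4; [8,11] uncovered → point at 11.
Points: 4, 11 (2 total).

2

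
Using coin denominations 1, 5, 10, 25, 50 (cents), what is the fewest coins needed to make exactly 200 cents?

4

200 − 4×50→0
Total coins = 4 = 4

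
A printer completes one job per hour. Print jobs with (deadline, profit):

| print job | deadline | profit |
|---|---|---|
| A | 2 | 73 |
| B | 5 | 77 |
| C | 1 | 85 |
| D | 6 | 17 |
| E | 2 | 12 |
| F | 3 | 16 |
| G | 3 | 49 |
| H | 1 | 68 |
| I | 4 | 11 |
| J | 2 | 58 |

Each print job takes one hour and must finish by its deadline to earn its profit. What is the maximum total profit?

Sort by profit descending; place each in the latest free slot ≤ its deadline.
Profit order: C=85 B=77 A=73 H=68 J=58 G=49 D=17 F=16 E=12 I=11
Assign: C→slot 1, B→slot 5, A→slot 2, H skipped, J skipped, G→slot 3, D→slot 6, F skipped, E skipped, I→slot 4.
Slots: [1:C] [2:A] [3:G] [4:I] [5:B] [6:D]
Profit = 85 + 73 + 49 + 11 + 77 + 17 = 312

312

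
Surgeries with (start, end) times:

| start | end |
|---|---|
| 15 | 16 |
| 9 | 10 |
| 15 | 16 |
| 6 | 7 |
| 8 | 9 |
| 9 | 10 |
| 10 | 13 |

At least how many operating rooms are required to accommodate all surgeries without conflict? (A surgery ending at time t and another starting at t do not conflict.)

Count concurrent intervals with a sweep; the peak is the room count.
starts: [6, 8, 9, 9, 10, 15, 15]
ends:   [7, 9, 10, 10, 13, 16, 16]
s6→1 e7→0 s8→1 e9→0 s9→1 s9→2  — peak 2.

2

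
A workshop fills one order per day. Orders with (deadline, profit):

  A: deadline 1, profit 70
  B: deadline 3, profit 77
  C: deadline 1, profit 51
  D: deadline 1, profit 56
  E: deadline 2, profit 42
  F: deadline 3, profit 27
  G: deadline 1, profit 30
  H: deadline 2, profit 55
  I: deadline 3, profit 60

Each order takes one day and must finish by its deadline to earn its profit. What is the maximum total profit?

Profit order: B=77 A=70 I=60 D=56 H=55 C=51 E=42 G=30 F=27
Assign: B→slot 3, A→slot 1, I→slot 2, D skipped, H skipped, C skipped, E skipped, G skipped, F skipped.
Slots: [1:A] [2:I] [3:B]
Profit = 70 + 60 + 77 = 207

207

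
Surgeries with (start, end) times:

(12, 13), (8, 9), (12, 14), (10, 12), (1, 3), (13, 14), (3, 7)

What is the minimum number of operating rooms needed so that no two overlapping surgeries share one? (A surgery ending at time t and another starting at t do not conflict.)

2

Count concurrent intervals with a sweep; the peak is the room count.
starts: [1, 3, 8, 10, 12, 12, 13]
ends:   [3, 7, 9, 12, 13, 14, 14]
s1→1 e3→0 s3→1 e7→0 s8→1 e9→0 s10→1 e12→0 s12→1 s12→2  — peak 2.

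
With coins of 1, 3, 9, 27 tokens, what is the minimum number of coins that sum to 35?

5

35 − 1×27→8 − 2×3→2 − 2×1→0
Total coins = 1 + 2 + 2 = 5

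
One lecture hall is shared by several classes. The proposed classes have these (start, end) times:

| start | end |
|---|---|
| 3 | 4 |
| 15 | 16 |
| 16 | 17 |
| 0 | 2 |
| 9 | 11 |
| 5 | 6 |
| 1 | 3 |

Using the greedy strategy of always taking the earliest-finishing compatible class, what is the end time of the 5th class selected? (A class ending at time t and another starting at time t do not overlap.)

16

By end time: (0,2), (1,3), (3,4), (5,6), (9,11), (15,16), (16,17).
Pick (0,2); next start ≥ 2 → (3,4); next start ≥ 4 → (5,6); next start ≥ 6 → (9,11); next start ≥ 11 → (15,16); next start ≥ 16 → (16,17).
Selected: (0,2) (3,4) (5,6) (9,11) (15,16) (16,17)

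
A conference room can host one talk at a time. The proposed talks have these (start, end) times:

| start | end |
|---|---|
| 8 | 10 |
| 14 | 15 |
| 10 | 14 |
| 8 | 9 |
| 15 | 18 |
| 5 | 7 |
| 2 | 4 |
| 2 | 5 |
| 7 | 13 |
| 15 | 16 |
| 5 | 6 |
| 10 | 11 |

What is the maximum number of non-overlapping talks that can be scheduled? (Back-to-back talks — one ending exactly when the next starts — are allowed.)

Order by finish time; keep every interval that doesn't clash with the previous kept one.
Sorted by end: (2,4)  (2,5)  (5,6)  (5,7)  (8,9)  (8,10)  (10,11)  (7,13)  (10,14)  (14,15)  (15,16)  (15,18)
take (2,4); skip (2,5); take (5,6); take (8,9); take (10,11); skip (7,13); take (14,15); take (15,16); skip (15,18).
Selected 6 talks.

6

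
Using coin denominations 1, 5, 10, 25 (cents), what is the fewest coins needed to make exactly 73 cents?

7

73 − 2×25→23 − 2×10→3 − 3×1→0
Total coins = 2 + 2 + 3 = 7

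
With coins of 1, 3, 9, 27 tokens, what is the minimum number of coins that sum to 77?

7

Greedy: take as many of the largest coin as possible, then repeat with the remainder.
77 − 2×27→23 − 2×9→5 − 1×3→2 − 2×1→0
Total coins = 2 + 2 + 1 + 2 = 7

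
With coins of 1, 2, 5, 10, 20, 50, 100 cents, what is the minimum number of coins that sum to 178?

6

178 = 1×100 + 1×50 + 1×20 + 1×5 + 1×2 + 1×1
Total coins = 1 + 1 + 1 + 1 + 1 + 1 = 6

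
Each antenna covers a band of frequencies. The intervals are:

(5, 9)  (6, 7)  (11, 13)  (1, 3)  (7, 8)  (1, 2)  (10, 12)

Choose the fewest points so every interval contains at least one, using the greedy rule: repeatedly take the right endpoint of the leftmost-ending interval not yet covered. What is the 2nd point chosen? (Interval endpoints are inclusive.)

By right end: [1,2]  [1,3]  [6,7]  [7,8]  [5,9]  [10,12]  [11,13]
[1,2] uncovered → point at 2; [6,7] uncovered → point at 7; [10,12] uncovered → point at 12.
Points: 2, 7, 12 (3 total).

7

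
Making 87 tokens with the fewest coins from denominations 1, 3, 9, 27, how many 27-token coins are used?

Greedy: take as many of the largest coin as possible, then repeat with the remainder.
87 − 3×27→6 − 2×3→0
Count of 27: 3

3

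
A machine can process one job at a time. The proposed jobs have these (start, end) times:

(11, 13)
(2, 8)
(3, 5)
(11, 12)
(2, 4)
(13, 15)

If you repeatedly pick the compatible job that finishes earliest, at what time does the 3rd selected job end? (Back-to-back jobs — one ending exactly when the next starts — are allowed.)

15

Greedy by earliest finish: after sorting by end time, pick each interval compatible with the last pick.
By end time: (2,4), (3,5), (2,8), (11,12), (11,13), (13,15).
Pick (2,4); next start ≥ 4 → (11,12); next start ≥ 12 → (13,15).
Selected: (2,4) (11,12) (13,15)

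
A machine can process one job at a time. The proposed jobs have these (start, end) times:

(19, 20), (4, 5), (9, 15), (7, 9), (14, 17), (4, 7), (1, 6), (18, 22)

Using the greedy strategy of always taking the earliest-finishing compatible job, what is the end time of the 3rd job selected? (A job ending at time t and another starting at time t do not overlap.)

15

Greedy by earliest finish: after sorting by end time, pick each interval compatible with the last pick.
Sorted by end: (4,5)  (1,6)  (4,7)  (7,9)  (9,15)  (14,17)  (19,20)  (18,22)
take (4,5); skip (4,7); take (7,9); take (9,15); take (19,20).
Selected: (4,5) (7,9) (9,15) (19,20)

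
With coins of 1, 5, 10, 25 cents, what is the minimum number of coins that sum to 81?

81 − 3×25→6 − 1×5→1 − 1×1→0
Total coins = 3 + 1 + 1 = 5

5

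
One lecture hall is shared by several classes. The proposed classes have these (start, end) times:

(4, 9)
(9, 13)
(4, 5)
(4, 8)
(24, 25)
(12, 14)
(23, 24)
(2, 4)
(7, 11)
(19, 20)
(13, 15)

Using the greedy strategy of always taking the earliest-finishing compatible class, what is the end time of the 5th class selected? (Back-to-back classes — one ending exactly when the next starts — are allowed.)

Sorted by end: (2,4)  (4,5)  (4,8)  (4,9)  (7,11)  (9,13)  (12,14)  (13,15)  (19,20)  (23,24)  (24,25)
take (2,4); take (4,5); take (7,11); skip (9,13); take (12,14); take (19,20); take (23,24); take (24,25).
Selected: (2,4) (4,5) (7,11) (12,14) (19,20) (23,24) (24,25)

20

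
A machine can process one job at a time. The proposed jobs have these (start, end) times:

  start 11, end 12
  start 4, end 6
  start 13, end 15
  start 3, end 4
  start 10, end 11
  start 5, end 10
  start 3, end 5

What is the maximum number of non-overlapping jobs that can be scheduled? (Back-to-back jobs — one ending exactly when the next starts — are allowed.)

Greedy by earliest finish: after sorting by end time, pick each interval compatible with the last pick.
By end time: (3,4), (3,5), (4,6), (5,10), (10,11), (11,12), (13,15).
Pick (3,4); next start ≥ 4 → (4,6); next start ≥ 6 → (10,11); next start ≥ 11 → (11,12); next start ≥ 12 → (13,15).
Selected 5 jobs.

5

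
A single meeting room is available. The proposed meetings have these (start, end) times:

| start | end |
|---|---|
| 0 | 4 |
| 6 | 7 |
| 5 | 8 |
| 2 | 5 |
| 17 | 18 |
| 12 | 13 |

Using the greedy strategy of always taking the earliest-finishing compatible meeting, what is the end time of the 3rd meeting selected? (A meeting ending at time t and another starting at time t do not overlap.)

13

Order by finish time; keep every interval that doesn't clash with the previous kept one.
Sorted by end: (0,4)  (2,5)  (6,7)  (5,8)  (12,13)  (17,18)
take (0,4); take (6,7); take (12,13); take (17,18).
Selected: (0,4) (6,7) (12,13) (17,18)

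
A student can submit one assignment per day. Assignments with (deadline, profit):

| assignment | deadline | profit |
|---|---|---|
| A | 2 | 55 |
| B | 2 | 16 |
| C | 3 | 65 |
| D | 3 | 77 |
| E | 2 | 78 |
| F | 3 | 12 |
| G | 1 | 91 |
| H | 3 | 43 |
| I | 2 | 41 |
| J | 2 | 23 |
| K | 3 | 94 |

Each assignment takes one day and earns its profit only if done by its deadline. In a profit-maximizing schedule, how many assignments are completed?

By profit: K(d3,94), G(d1,91), E(d2,78), D(d3,77), C(d3,65), A(d2,55), H(d3,43), I(d2,41), J(d2,23), B(d2,16), F(d3,12)
K→slot 3; G→slot 1; E→slot 2; D skipped; C skipped; A skipped; H skipped; I skipped; J skipped; B skipped; F skipped.
3 of 11 scheduled.

3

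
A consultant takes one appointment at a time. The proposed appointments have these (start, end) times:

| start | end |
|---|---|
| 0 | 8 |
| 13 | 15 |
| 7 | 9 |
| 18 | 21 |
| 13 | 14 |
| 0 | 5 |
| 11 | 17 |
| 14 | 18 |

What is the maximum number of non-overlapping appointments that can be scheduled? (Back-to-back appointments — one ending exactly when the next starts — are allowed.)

Sorted by end: (0,5)  (0,8)  (7,9)  (13,14)  (13,15)  (11,17)  (14,18)  (18,21)
take (0,5); skip (0,8); take (7,9); take (13,14); take (14,18); take (18,21).
Selected 5 appointments.

5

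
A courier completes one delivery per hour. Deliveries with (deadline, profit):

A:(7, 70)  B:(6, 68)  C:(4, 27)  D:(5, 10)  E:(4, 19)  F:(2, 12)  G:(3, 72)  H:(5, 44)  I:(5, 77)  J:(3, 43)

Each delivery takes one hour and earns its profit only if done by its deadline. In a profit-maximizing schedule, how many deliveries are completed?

Sort by profit descending; place each in the latest free slot ≤ its deadline.
By profit: I(d5,77), G(d3,72), A(d7,70), B(d6,68), H(d5,44), J(d3,43), C(d4,27), E(d4,19), F(d2,12), D(d5,10)
I→slot 5; G→slot 3; A→slot 7; B→slot 6; H→slot 4; J→slot 2; C→slot 1; E skipped; F skipped; D skipped.
7 of 10 scheduled.

7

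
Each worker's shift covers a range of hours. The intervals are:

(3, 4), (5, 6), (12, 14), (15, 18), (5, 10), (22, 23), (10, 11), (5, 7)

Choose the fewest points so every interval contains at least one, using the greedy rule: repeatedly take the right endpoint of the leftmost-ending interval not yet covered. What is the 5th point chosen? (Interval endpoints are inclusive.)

18

Process intervals by earliest right end; each time one isn't hit yet, stab at its right endpoint.
Sorted: [3,4] [5,6] [5,7] [5,10] [10,11] [12,14] [15,18] [22,23]
{[3,4]} hit by 4; {[5,6],[5,7],[5,10]} hit by 6; {[10,11]} hit by 11; {[12,14]} hit by 14; {[15,18]} hit by 18; {[22,23]} hit by 23.
Points: 4, 6, 11, 14, 18, 23 (6 total).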